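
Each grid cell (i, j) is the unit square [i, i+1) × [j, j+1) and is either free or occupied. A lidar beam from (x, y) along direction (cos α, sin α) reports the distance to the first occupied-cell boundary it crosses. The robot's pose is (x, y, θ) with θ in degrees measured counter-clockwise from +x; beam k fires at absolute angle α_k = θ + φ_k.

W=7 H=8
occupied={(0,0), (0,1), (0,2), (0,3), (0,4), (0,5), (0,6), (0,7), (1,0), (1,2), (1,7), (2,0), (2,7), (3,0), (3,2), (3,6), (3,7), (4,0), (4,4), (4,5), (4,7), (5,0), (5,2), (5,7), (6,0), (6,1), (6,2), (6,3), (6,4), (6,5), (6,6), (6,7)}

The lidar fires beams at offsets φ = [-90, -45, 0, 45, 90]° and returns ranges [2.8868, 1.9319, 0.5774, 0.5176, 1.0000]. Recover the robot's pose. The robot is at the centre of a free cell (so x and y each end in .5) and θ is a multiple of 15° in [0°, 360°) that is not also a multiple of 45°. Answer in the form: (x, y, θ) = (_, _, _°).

The pose lattice has 24·16 = 384 candidates. Test each by forward raycasting.
  (2.5, 5.5, 195°): beam 1 = 1.5529 ≠ 2.8868 ✗
  (5.5, 5.5, 120°): beam 1 = 0.5774 ≠ 2.8868 ✗
  (2.5, 6.5, 150°): beam 1 = 0.5774 ≠ 2.8868 ✗
  …
  (1.5, 4.5, 150°): r_1=2.8868, r_2=1.9319, r_3=0.5774, r_4=0.5176, r_5=1.0000 — all match ✓
Only this pose fits every beam.

(x, y, θ) = (1.5, 4.5, 150°)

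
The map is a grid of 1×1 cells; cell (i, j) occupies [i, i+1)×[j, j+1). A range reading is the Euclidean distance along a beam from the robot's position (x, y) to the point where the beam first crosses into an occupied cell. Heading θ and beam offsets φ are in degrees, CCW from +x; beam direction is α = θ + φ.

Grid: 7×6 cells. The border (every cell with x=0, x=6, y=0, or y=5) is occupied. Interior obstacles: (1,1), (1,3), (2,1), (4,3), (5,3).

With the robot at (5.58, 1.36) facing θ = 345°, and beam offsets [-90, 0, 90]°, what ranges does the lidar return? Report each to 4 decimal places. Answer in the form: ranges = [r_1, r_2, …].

ranges = [0.3727, 0.4348, 1.6228]

beam 1: φ=-90°, α=255°
  d=(-0.2588,-0.9659)  start (5,1)  tX=2.2409 tY=0.3727  stride 1/|dx|=3.8637 1/|dy|=1.0353
    cross y-line → (5,0), t=0.3727 (wall)
  → r_1 = 0.3727
beam 2: φ=0°, α=345°
  d=(0.9659,-0.2588)  start (5,1)  tX=0.4348 tY=1.3909  stride 1/|dx|=1.0353 1/|dy|=3.8637
    cross x-line → (6,1), t=0.4348 (wall)
  → r_2 = 0.4348
beam 3: φ=90°, α=75°
  d=(0.2588,0.9659)  start (5,1)  tX=1.6228 tY=0.6626  stride 1/|dx|=3.8637 1/|dy|=1.0353
    cross y-line → (5,2), t=0.6626
    cross x-line → (6,2), t=1.6228 (wall)
  → r_3 = 1.6228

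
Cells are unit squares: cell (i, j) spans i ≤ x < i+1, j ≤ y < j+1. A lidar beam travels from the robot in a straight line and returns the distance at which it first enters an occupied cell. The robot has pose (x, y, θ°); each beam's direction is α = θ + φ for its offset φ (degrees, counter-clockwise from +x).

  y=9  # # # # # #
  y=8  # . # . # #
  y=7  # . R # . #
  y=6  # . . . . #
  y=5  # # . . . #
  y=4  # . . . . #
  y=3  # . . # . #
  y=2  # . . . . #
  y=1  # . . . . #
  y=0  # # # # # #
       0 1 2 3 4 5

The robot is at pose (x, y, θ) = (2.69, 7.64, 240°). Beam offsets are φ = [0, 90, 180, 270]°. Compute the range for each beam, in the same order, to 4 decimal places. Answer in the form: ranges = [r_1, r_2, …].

beam 1: φ=0°, α=240°
  dir = (cos 240°, sin 240°) = (-0.5000, -0.8660); from cell (2,7)
  next x-line at t=1.3800, next y-line at t=0.7390; Δt_x=2.0000, Δt_y=1.1547
    y: enter (2,6) at t=0.7390
    x: enter (1,6) at t=1.3800
    y: enter (1,5) at t=1.8937 ← occupied
  → r_1 = 1.8937
beam 2: φ=90°, α=330°
  dir = (cos 330°, sin 330°) = (0.8660, -0.5000); from cell (2,7)
  next x-line at t=0.3580, next y-line at t=1.2800; Δt_x=1.1547, Δt_y=2.0000
    x: enter (3,7) at t=0.3580 ← occupied
  → r_2 = 0.3580
beam 3: φ=180°, α=60°
  dir = (cos 60°, sin 60°) = (0.5000, 0.8660); from cell (2,7)
  next x-line at t=0.6200, next y-line at t=0.4157; Δt_x=2.0000, Δt_y=1.1547
    y: enter (2,8) at t=0.4157 ← occupied
  → r_3 = 0.4157
beam 4: φ=270°, α=150°
  dir = (cos 150°, sin 150°) = (-0.8660, 0.5000); from cell (2,7)
  next x-line at t=0.7967, next y-line at t=0.7200; Δt_x=1.1547, Δt_y=2.0000
    y: enter (2,8) at t=0.7200 ← occupied
  → r_4 = 0.7200

ranges = [1.8937, 0.3580, 0.4157, 0.7200]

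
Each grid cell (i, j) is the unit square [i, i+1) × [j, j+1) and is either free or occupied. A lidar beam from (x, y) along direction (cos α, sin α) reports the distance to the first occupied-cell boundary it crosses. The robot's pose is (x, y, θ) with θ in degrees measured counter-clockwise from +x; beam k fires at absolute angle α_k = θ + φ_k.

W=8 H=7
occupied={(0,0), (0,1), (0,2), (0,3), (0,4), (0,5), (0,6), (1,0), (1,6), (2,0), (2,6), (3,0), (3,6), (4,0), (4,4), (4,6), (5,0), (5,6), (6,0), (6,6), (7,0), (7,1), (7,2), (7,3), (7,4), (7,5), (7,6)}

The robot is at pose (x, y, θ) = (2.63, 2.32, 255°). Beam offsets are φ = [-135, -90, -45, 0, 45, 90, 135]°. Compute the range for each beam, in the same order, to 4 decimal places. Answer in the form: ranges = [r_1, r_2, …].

beam 1: φ=-135°, α=120°
  dir = (cos 120°, sin 120°) = (-0.5000, 0.8660); from cell (2,2)
  next x-line at t=1.2600, next y-line at t=0.7852; Δt_x=2.0000, Δt_y=1.1547
    y: enter (2,3) at t=0.7852
    x: enter (1,3) at t=1.2600
    y: enter (1,4) at t=1.9399
    y: enter (1,5) at t=3.0946
    x: enter (0,5) at t=3.2600 ← occupied
  → r_1 = 3.2600
beam 2: φ=-90°, α=165°
  dir = (cos 165°, sin 165°) = (-0.9659, 0.2588); from cell (2,2)
  next x-line at t=0.6522, next y-line at t=2.6273; Δt_x=1.0353, Δt_y=3.8637
    x: enter (1,2) at t=0.6522
    x: enter (0,2) at t=1.6875 ← occupied
  → r_2 = 1.6875
beam 3: φ=-45°, α=210°
  dir = (cos 210°, sin 210°) = (-0.8660, -0.5000); from cell (2,2)
  next x-line at t=0.7275, next y-line at t=0.6400; Δt_x=1.1547, Δt_y=2.0000
    y: enter (2,1) at t=0.6400
    x: enter (1,1) at t=0.7275
    x: enter (0,1) at t=1.8822 ← occupied
  → r_3 = 1.8822
beam 4: φ=0°, α=255°
  dir = (cos 255°, sin 255°) = (-0.2588, -0.9659); from cell (2,2)
  next x-line at t=2.4341, next y-line at t=0.3313; Δt_x=3.8637, Δt_y=1.0353
    y: enter (2,1) at t=0.3313
    y: enter (2,0) at t=1.3666 ← occupied
  → r_4 = 1.3666
beam 5: φ=45°, α=300°
  dir = (cos 300°, sin 300°) = (0.5000, -0.8660); from cell (2,2)
  next x-line at t=0.7400, next y-line at t=0.3695; Δt_x=2.0000, Δt_y=1.1547
    y: enter (2,1) at t=0.3695
    x: enter (3,1) at t=0.7400
    y: enter (3,0) at t=1.5242 ← occupied
  → r_5 = 1.5242
beam 6: φ=90°, α=345°
  dir = (cos 345°, sin 345°) = (0.9659, -0.2588); from cell (2,2)
  next x-line at t=0.3831, next y-line at t=1.2364; Δt_x=1.0353, Δt_y=3.8637
    x: enter (3,2) at t=0.3831
    y: enter (3,1) at t=1.2364
    x: enter (4,1) at t=1.4183
    x: enter (5,1) at t=2.4536
    x: enter (6,1) at t=3.4889
    x: enter (7,1) at t=4.5242 ← occupied
  → r_6 = 4.5242
beam 7: φ=135°, α=30°
  dir = (cos 30°, sin 30°) = (0.8660, 0.5000); from cell (2,2)
  next x-line at t=0.4272, next y-line at t=1.3600; Δt_x=1.1547, Δt_y=2.0000
    x: enter (3,2) at t=0.4272
    y: enter (3,3) at t=1.3600
    x: enter (4,3) at t=1.5819
    x: enter (5,3) at t=2.7366
    y: enter (5,4) at t=3.3600
    x: enter (6,4) at t=3.8913
    x: enter (7,4) at t=5.0460 ← occupied
  → r_7 = 5.0460

ranges = [3.2600, 1.6875, 1.8822, 1.3666, 1.5242, 4.5242, 5.0460]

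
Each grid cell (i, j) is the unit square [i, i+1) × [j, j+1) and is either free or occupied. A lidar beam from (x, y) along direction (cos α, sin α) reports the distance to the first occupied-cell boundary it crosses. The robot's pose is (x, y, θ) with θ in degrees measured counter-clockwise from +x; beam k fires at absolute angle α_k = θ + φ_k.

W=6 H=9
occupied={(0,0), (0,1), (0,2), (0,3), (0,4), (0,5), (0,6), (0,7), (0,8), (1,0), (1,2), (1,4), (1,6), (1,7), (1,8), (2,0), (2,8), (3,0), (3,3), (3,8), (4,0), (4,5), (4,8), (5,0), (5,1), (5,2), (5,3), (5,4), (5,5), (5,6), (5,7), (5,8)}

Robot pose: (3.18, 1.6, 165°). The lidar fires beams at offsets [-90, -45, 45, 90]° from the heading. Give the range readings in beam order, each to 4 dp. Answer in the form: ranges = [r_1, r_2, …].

beam 1: φ=-90°, α=75°
  direction (0.2588, 0.9659); cell (3,1); t to first gridline: x 3.1682, y 0.4141 (then +3.8637 / +1.0353)
    (3,2) via y @ 0.4141
    (3,3) via y @ 1.4494  # hit
  → r_1 = 1.4494
beam 2: φ=-45°, α=120°
  direction (-0.5000, 0.8660); cell (3,1); t to first gridline: x 0.3600, y 0.4619 (then +2.0000 / +1.1547)
    (2,1) via x @ 0.3600
    (2,2) via y @ 0.4619
    (2,3) via y @ 1.6166
    (1,3) via x @ 2.3600
    (1,4) via y @ 2.7713  # hit
  → r_2 = 2.7713
beam 3: φ=45°, α=210°
  direction (-0.8660, -0.5000); cell (3,1); t to first gridline: x 0.2078, y 1.2000 (then +1.1547 / +2.0000)
    (2,1) via x @ 0.2078
    (2,0) via y @ 1.2000  # hit
  → r_3 = 1.2000
beam 4: φ=90°, α=255°
  direction (-0.2588, -0.9659); cell (3,1); t to first gridline: x 0.6955, y 0.6212 (then +3.8637 / +1.0353)
    (3,0) via y @ 0.6212  # hit
  → r_4 = 0.6212

ranges = [1.4494, 2.7713, 1.2000, 0.6212]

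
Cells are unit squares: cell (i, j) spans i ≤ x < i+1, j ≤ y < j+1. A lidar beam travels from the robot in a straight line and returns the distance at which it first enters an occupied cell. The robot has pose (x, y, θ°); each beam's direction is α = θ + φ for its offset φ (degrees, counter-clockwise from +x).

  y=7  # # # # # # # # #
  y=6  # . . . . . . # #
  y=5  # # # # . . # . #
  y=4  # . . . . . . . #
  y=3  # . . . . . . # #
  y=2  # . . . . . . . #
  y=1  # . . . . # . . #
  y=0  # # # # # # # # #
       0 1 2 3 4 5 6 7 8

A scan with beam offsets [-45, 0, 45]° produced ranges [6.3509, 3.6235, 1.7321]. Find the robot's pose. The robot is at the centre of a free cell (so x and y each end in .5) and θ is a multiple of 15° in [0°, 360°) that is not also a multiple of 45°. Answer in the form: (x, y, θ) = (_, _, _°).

(x, y, θ) = (2.5, 1.5, 105°)

The pose lattice has 35·16 = 560 candidates. Test each by forward raycasting.
  (7.5, 5.5, 255°): beam 1 = 0.5774 ≠ 6.3509 ✗
  (6.5, 4.5, 105°): beam 1 = 0.5774 ≠ 6.3509 ✗
  (2.5, 6.5, 210°): beam 1 = 1.5529 ≠ 6.3509 ✗
  …
  (2.5, 1.5, 105°): r_1=6.3509, r_2=3.6235, r_3=1.7321 — all match ✓
Only this pose fits every beam.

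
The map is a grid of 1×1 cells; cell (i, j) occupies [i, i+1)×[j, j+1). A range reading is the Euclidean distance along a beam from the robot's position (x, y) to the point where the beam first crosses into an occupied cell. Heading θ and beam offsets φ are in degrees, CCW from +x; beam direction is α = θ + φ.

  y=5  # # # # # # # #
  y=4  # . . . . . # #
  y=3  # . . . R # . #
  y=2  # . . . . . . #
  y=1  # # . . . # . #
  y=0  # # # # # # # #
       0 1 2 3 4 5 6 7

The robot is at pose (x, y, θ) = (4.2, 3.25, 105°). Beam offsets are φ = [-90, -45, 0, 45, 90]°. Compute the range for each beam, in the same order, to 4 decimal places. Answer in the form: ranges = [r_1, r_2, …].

beam 1: φ=-90°, α=15°
  dir = (cos 15°, sin 15°) = (0.9659, 0.2588); from cell (4,3)
  next x-line at t=0.8282, next y-line at t=2.8978; Δt_x=1.0353, Δt_y=3.8637
    x: enter (5,3) at t=0.8282 ← occupied
  → r_1 = 0.8282
beam 2: φ=-45°, α=60°
  dir = (cos 60°, sin 60°) = (0.5000, 0.8660); from cell (4,3)
  next x-line at t=1.6000, next y-line at t=0.8660; Δt_x=2.0000, Δt_y=1.1547
    y: enter (4,4) at t=0.8660
    x: enter (5,4) at t=1.6000
    y: enter (5,5) at t=2.0207 ← occupied
  → r_2 = 2.0207
beam 3: φ=0°, α=105°
  dir = (cos 105°, sin 105°) = (-0.2588, 0.9659); from cell (4,3)
  next x-line at t=0.7727, next y-line at t=0.7765; Δt_x=3.8637, Δt_y=1.0353
    x: enter (3,3) at t=0.7727
    y: enter (3,4) at t=0.7765
    y: enter (3,5) at t=1.8117 ← occupied
  → r_3 = 1.8117
beam 4: φ=45°, α=150°
  dir = (cos 150°, sin 150°) = (-0.8660, 0.5000); from cell (4,3)
  next x-line at t=0.2309, next y-line at t=1.5000; Δt_x=1.1547, Δt_y=2.0000
    x: enter (3,3) at t=0.2309
    x: enter (2,3) at t=1.3856
    y: enter (2,4) at t=1.5000
    x: enter (1,4) at t=2.5403
    y: enter (1,5) at t=3.5000 ← occupied
  → r_4 = 3.5000
beam 5: φ=90°, α=195°
  dir = (cos 195°, sin 195°) = (-0.9659, -0.2588); from cell (4,3)
  next x-line at t=0.2071, next y-line at t=0.9659; Δt_x=1.0353, Δt_y=3.8637
    x: enter (3,3) at t=0.2071
    y: enter (3,2) at t=0.9659
    x: enter (2,2) at t=1.2423
    x: enter (1,2) at t=2.2776
    x: enter (0,2) at t=3.3129 ← occupied
  → r_5 = 3.3129

ranges = [0.8282, 2.0207, 1.8117, 3.5000, 3.3129]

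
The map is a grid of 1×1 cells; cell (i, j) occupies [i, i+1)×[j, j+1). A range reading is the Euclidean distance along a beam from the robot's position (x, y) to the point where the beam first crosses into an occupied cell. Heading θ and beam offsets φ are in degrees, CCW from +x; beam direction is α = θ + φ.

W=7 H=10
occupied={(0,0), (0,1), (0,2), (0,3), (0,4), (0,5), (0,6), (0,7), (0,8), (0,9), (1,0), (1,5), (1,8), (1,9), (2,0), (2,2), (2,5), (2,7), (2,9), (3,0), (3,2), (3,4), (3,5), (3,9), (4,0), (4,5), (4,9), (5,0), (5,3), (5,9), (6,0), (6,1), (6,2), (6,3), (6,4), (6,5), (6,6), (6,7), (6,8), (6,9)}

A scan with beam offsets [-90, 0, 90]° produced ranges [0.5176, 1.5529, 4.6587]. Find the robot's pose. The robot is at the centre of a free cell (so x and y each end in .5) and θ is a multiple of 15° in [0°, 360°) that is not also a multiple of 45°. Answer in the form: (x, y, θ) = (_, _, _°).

(x, y, θ) = (5.5, 7.5, 105°)

The pose lattice has 30·16 = 480 candidates. Test each by forward raycasting.
  (5.5, 6.5, 60°): beam 1 = 0.5774 ≠ 0.5176 ✗
  (3.5, 7.5, 210°): beam 1 = 1.7321 ≠ 0.5176 ✗
  (1.5, 1.5, 165°): beam 1 = 3.6235 ≠ 0.5176 ✗
  (2.5, 3.5, 30°): beam 1 = 0.5774 ≠ 0.5176 ✗
  …
  (5.5, 7.5, 105°): r_1=0.5176, r_2=1.5529, r_3=4.6587 — all match ✓
Unique over the lattice → pose = (5.5, 7.5, 105°).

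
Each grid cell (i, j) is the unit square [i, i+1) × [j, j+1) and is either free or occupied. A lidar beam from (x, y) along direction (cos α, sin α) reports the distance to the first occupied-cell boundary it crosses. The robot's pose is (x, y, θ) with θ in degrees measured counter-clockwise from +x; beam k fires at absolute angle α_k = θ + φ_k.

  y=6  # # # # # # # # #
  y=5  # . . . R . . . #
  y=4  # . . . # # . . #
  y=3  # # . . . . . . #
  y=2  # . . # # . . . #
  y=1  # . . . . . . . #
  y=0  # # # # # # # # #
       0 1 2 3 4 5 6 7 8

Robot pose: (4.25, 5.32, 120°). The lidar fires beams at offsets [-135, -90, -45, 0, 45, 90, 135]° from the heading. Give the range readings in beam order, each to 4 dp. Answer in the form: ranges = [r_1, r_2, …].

ranges = [1.2364, 1.3600, 0.7040, 0.7852, 2.6273, 2.6400, 0.3313]

beam 1: φ=-135°, α=345°
  d=(0.9659,-0.2588)  start (4,5)  tX=0.7765 tY=1.2364  stride 1/|dx|=1.0353 1/|dy|=3.8637
    cross x-line → (5,5), t=0.7765
    cross y-line → (5,4), t=1.2364 (wall)
  → r_1 = 1.2364
beam 2: φ=-90°, α=30°
  d=(0.8660,0.5000)  start (4,5)  tX=0.8660 tY=1.3600  stride 1/|dx|=1.1547 1/|dy|=2.0000
    cross x-line → (5,5), t=0.8660
    cross y-line → (5,6), t=1.3600 (wall)
  → r_2 = 1.3600
beam 3: φ=-45°, α=75°
  d=(0.2588,0.9659)  start (4,5)  tX=2.8978 tY=0.7040  stride 1/|dx|=3.8637 1/|dy|=1.0353
    cross y-line → (4,6), t=0.7040 (wall)
  → r_3 = 0.7040
beam 4: φ=0°, α=120°
  d=(-0.5000,0.8660)  start (4,5)  tX=0.5000 tY=0.7852  stride 1/|dx|=2.0000 1/|dy|=1.1547
    cross x-line → (3,5), t=0.5000
    cross y-line → (3,6), t=0.7852 (wall)
  → r_4 = 0.7852
beam 5: φ=45°, α=165°
  d=(-0.9659,0.2588)  start (4,5)  tX=0.2588 tY=2.6273  stride 1/|dx|=1.0353 1/|dy|=3.8637
    cross x-line → (3,5), t=0.2588
    cross x-line → (2,5), t=1.2941
    cross x-line → (1,5), t=2.3294
    cross y-line → (1,6), t=2.6273 (wall)
  → r_5 = 2.6273
beam 6: φ=90°, α=210°
  d=(-0.8660,-0.5000)  start (4,5)  tX=0.2887 tY=0.6400  stride 1/|dx|=1.1547 1/|dy|=2.0000
    cross x-line → (3,5), t=0.2887
    cross y-line → (3,4), t=0.6400
    cross x-line → (2,4), t=1.4434
    cross x-line → (1,4), t=2.5981
    cross y-line → (1,3), t=2.6400 (wall)
  → r_6 = 2.6400
beam 7: φ=135°, α=255°
  d=(-0.2588,-0.9659)  start (4,5)  tX=0.9659 tY=0.3313  stride 1/|dx|=3.8637 1/|dy|=1.0353
    cross y-line → (4,4), t=0.3313 (wall)
  → r_7 = 0.3313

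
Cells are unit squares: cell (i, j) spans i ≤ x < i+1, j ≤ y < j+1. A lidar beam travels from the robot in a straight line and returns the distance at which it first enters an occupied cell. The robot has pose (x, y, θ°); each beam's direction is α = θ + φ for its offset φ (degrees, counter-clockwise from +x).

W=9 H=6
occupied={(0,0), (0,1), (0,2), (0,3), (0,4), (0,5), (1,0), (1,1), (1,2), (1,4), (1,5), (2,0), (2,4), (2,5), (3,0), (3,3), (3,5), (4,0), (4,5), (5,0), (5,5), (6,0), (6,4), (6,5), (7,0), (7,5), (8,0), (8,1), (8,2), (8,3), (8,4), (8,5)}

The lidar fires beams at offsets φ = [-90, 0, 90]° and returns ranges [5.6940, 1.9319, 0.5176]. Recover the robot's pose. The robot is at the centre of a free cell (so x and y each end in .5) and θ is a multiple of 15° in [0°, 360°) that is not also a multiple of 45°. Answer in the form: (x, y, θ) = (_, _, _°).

(x, y, θ) = (7.5, 3.5, 285°)

Enumerate (i+0.5, j+0.5, θ) over the 22 free cells and 16 admissible headings. For each, cast all 3 beams and compare to the given ranges.
  (6.5, 1.5, 120°): beam 1 = 1.7321 ≠ 5.6940 ✗
  (2.5, 1.5, 300°): beam 1 = 0.5774 ≠ 5.6940 ✗
  (5.5, 3.5, 240°): beam 1 = 2.8868 ≠ 5.6940 ✗
  (5.5, 4.5, 120°): beam 1 = 0.5774 ≠ 5.6940 ✗
  (7.5, 3.5, 60°): beam 1 = 0.5774 ≠ 5.6940 ✗
  …
  (7.5, 3.5, 285°): r_1=5.6940, r_2=1.9319, r_3=0.5176 — all match ✓
Unique over the lattice → pose = (7.5, 3.5, 285°).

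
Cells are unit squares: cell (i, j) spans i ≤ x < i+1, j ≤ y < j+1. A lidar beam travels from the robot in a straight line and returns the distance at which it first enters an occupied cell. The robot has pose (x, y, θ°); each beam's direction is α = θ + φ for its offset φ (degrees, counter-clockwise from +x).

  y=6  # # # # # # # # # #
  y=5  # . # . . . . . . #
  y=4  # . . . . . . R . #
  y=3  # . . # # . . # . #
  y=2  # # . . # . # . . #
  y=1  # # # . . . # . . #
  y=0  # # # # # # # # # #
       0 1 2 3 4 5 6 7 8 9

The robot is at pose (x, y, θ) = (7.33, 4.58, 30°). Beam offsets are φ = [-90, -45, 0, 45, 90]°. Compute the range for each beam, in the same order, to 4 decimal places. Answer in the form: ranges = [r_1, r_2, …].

ranges = [0.6697, 1.7289, 1.9283, 1.4701, 1.6397]

beam 1: φ=-90°, α=300°
  cosα=0.5000 sinα=-0.8660 | (7,4) | tMaxX 1.3400 tMaxY 0.6697 | tΔX 2.0000 tΔY 1.1547
    t=0.6697 [y] (7,3) — stop
  → r_1 = 0.6697
beam 2: φ=-45°, α=345°
  cosα=0.9659 sinα=-0.2588 | (7,4) | tMaxX 0.6936 tMaxY 2.2409 | tΔX 1.0353 tΔY 3.8637
    t=0.6936 [x] (8,4)
    t=1.7289 [x] (9,4) — stop
  → r_2 = 1.7289
beam 3: φ=0°, α=30°
  cosα=0.8660 sinα=0.5000 | (7,4) | tMaxX 0.7736 tMaxY 0.8400 | tΔX 1.1547 tΔY 2.0000
    t=0.7736 [x] (8,4)
    t=0.8400 [y] (8,5)
    t=1.9283 [x] (9,5) — stop
  → r_3 = 1.9283
beam 4: φ=45°, α=75°
  cosα=0.2588 sinα=0.9659 | (7,4) | tMaxX 2.5887 tMaxY 0.4348 | tΔX 3.8637 tΔY 1.0353
    t=0.4348 [y] (7,5)
    t=1.4701 [y] (7,6) — stop
  → r_4 = 1.4701
beam 5: φ=90°, α=120°
  cosα=-0.5000 sinα=0.8660 | (7,4) | tMaxX 0.6600 tMaxY 0.4850 | tΔX 2.0000 tΔY 1.1547
    t=0.4850 [y] (7,5)
    t=0.6600 [x] (6,5)
    t=1.6397 [y] (6,6) — stop
  → r_5 = 1.6397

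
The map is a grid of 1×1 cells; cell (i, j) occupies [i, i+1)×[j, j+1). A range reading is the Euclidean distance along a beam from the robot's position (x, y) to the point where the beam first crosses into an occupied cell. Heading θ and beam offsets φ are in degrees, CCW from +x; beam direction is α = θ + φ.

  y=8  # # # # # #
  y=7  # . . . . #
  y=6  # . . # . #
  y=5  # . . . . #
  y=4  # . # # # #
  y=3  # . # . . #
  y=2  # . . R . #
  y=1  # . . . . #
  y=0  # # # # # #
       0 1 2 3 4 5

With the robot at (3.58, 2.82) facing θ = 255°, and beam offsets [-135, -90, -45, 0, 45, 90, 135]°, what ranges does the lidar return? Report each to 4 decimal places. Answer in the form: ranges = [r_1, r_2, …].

ranges = [1.1600, 0.6955, 2.9791, 1.8842, 2.1016, 1.4701, 1.6397]

beam 1: φ=-135°, α=120°
  cosα=-0.5000 sinα=0.8660 | (3,2) | tMaxX 1.1600 tMaxY 0.2078 | tΔX 2.0000 tΔY 1.1547
    t=0.2078 [y] (3,3)
    t=1.1600 [x] (2,3) — stop
  → r_1 = 1.1600
beam 2: φ=-90°, α=165°
  cosα=-0.9659 sinα=0.2588 | (3,2) | tMaxX 0.6005 tMaxY 0.6955 | tΔX 1.0353 tΔY 3.8637
    t=0.6005 [x] (2,2)
    t=0.6955 [y] (2,3) — stop
  → r_2 = 0.6955
beam 3: φ=-45°, α=210°
  cosα=-0.8660 sinα=-0.5000 | (3,2) | tMaxX 0.6697 tMaxY 1.6400 | tΔX 1.1547 tΔY 2.0000
    t=0.6697 [x] (2,2)
    t=1.6400 [y] (2,1)
    t=1.8244 [x] (1,1)
    t=2.9791 [x] (0,1) — stop
  → r_3 = 2.9791
beam 4: φ=0°, α=255°
  cosα=-0.2588 sinα=-0.9659 | (3,2) | tMaxX 2.2409 tMaxY 0.8489 | tΔX 3.8637 tΔY 1.0353
    t=0.8489 [y] (3,1)
    t=1.8842 [y] (3,0) — stop
  → r_4 = 1.8842
beam 5: φ=45°, α=300°
  cosα=0.5000 sinα=-0.8660 | (3,2) | tMaxX 0.8400 tMaxY 0.9469 | tΔX 2.0000 tΔY 1.1547
    t=0.8400 [x] (4,2)
    t=0.9469 [y] (4,1)
    t=2.1016 [y] (4,0) — stop
  → r_5 = 2.1016
beam 6: φ=90°, α=345°
  cosα=0.9659 sinα=-0.2588 | (3,2) | tMaxX 0.4348 tMaxY 3.1682 | tΔX 1.0353 tΔY 3.8637
    t=0.4348 [x] (4,2)
    t=1.4701 [x] (5,2) — stop
  → r_6 = 1.4701
beam 7: φ=135°, α=30°
  cosα=0.8660 sinα=0.5000 | (3,2) | tMaxX 0.4850 tMaxY 0.3600 | tΔX 1.1547 tΔY 2.0000
    t=0.3600 [y] (3,3)
    t=0.4850 [x] (4,3)
    t=1.6397 [x] (5,3) — stop
  → r_7 = 1.6397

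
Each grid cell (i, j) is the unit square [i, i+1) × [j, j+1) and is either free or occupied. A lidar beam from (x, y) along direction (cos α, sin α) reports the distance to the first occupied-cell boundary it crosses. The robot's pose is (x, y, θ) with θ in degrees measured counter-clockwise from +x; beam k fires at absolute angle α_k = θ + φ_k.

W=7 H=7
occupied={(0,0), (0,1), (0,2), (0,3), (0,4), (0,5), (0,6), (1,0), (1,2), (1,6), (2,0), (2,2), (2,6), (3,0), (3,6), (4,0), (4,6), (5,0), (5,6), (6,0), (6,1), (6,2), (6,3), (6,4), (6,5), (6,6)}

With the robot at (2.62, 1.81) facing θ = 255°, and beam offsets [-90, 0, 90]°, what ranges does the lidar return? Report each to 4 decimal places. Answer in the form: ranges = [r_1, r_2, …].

beam 1: φ=-90°, α=165°
  d=(-0.9659,0.2588)  start (2,1)  tX=0.6419 tY=0.7341  stride 1/|dx|=1.0353 1/|dy|=3.8637
    cross x-line → (1,1), t=0.6419
    cross y-line → (1,2), t=0.7341 (wall)
  → r_1 = 0.7341
beam 2: φ=0°, α=255°
  d=(-0.2588,-0.9659)  start (2,1)  tX=2.3955 tY=0.8386  stride 1/|dx|=3.8637 1/|dy|=1.0353
    cross y-line → (2,0), t=0.8386 (wall)
  → r_2 = 0.8386
beam 3: φ=90°, α=345°
  d=(0.9659,-0.2588)  start (2,1)  tX=0.3934 tY=3.1296  stride 1/|dx|=1.0353 1/|dy|=3.8637
    cross x-line → (3,1), t=0.3934
    cross x-line → (4,1), t=1.4287
    cross x-line → (5,1), t=2.4640
    cross y-line → (5,0), t=3.1296 (wall)
  → r_3 = 3.1296

ranges = [0.7341, 0.8386, 3.1296]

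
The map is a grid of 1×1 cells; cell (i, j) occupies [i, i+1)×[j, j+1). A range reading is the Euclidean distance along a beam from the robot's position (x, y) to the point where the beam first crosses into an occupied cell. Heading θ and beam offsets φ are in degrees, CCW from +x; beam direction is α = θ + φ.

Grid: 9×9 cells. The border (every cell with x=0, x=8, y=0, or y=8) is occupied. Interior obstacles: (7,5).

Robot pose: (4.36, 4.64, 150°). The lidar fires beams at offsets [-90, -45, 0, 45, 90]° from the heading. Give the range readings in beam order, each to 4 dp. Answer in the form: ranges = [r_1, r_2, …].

ranges = [3.8798, 3.4785, 3.8798, 3.4785, 4.2031]

beam 1: φ=-90°, α=60°
  cosα=0.5000 sinα=0.8660 | (4,4) | tMaxX 1.2800 tMaxY 0.4157 | tΔX 2.0000 tΔY 1.1547
    t=0.4157 [y] (4,5)
    t=1.2800 [x] (5,5)
    t=1.5704 [y] (5,6)
    t=2.7251 [y] (5,7)
    t=3.2800 [x] (6,7)
    t=3.8798 [y] (6,8) — stop
  → r_1 = 3.8798
beam 2: φ=-45°, α=105°
  cosα=-0.2588 sinα=0.9659 | (4,4) | tMaxX 1.3909 tMaxY 0.3727 | tΔX 3.8637 tΔY 1.0353
    t=0.3727 [y] (4,5)
    t=1.3909 [x] (3,5)
    t=1.4080 [y] (3,6)
    t=2.4433 [y] (3,7)
    t=3.4785 [y] (3,8) — stop
  → r_2 = 3.4785
beam 3: φ=0°, α=150°
  cosα=-0.8660 sinα=0.5000 | (4,4) | tMaxX 0.4157 tMaxY 0.7200 | tΔX 1.1547 tΔY 2.0000
    t=0.4157 [x] (3,4)
    t=0.7200 [y] (3,5)
    t=1.5704 [x] (2,5)
    t=2.7200 [y] (2,6)
    t=2.7251 [x] (1,6)
    t=3.8798 [x] (0,6) — stop
  → r_3 = 3.8798
beam 4: φ=45°, α=195°
  cosα=-0.9659 sinα=-0.2588 | (4,4) | tMaxX 0.3727 tMaxY 2.4728 | tΔX 1.0353 tΔY 3.8637
    t=0.3727 [x] (3,4)
    t=1.4080 [x] (2,4)
    t=2.4433 [x] (1,4)
    t=2.4728 [y] (1,3)
    t=3.4785 [x] (0,3) — stop
  → r_4 = 3.4785
beam 5: φ=90°, α=240°
  cosα=-0.5000 sinα=-0.8660 | (4,4) | tMaxX 0.7200 tMaxY 0.7390 | tΔX 2.0000 tΔY 1.1547
    t=0.7200 [x] (3,4)
    t=0.7390 [y] (3,3)
    t=1.8937 [y] (3,2)
    t=2.7200 [x] (2,2)
    t=3.0484 [y] (2,1)
    t=4.2031 [y] (2,0) — stop
  → r_5 = 4.2031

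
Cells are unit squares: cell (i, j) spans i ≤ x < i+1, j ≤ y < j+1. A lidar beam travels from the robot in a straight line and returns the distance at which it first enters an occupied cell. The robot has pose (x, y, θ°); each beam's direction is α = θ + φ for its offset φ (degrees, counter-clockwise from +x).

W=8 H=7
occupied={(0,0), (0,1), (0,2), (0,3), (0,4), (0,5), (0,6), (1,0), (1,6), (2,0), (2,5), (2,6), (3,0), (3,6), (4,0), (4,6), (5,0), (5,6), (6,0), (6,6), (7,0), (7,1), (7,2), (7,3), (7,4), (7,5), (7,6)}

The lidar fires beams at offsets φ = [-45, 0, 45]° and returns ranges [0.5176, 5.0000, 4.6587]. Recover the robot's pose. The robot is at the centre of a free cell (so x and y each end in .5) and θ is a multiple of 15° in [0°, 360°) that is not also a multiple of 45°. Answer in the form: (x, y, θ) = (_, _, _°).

(x, y, θ) = (3.5, 5.5, 240°)

Enumerate (i+0.5, j+0.5, θ) over the 29 free cells and 16 admissible headings. For each, cast all 3 beams and compare to the given ranges.
  (4.5, 4.5, 255°): beam 1 = 4.0415 ≠ 0.5176 ✗
  (5.5, 4.5, 30°): beam 1 = 1.5529 ≠ 0.5176 ✗
  (5.5, 2.5, 345°): beam 1 = 1.7321 ≠ 0.5176 ✗
  (2.5, 3.5, 120°): beam 1 = 1.5529 ≠ 0.5176 ✗
  …
  (3.5, 5.5, 240°): r_1=0.5176, r_2=5.0000, r_3=4.6587 — all match ✓
Unique over the lattice → pose = (3.5, 5.5, 240°).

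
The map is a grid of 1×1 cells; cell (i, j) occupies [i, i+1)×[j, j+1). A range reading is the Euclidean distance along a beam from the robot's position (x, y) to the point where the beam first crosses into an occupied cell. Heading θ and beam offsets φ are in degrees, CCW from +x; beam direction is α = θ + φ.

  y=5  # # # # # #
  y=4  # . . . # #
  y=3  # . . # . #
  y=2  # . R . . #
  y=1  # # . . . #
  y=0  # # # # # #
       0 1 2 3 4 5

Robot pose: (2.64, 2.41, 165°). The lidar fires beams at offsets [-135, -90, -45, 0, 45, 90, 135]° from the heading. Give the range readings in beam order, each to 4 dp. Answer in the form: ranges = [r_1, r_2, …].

beam 1: φ=-135°, α=30°
  d=(0.8660,0.5000)  start (2,2)  tX=0.4157 tY=1.1800  stride 1/|dx|=1.1547 1/|dy|=2.0000
    cross x-line → (3,2), t=0.4157
    cross y-line → (3,3), t=1.1800 (wall)
  → r_1 = 1.1800
beam 2: φ=-90°, α=75°
  d=(0.2588,0.9659)  start (2,2)  tX=1.3909 tY=0.6108  stride 1/|dx|=3.8637 1/|dy|=1.0353
    cross y-line → (2,3), t=0.6108
    cross x-line → (3,3), t=1.3909 (wall)
  → r_2 = 1.3909
beam 3: φ=-45°, α=120°
  d=(-0.5000,0.8660)  start (2,2)  tX=1.2800 tY=0.6813  stride 1/|dx|=2.0000 1/|dy|=1.1547
    cross y-line → (2,3), t=0.6813
    cross x-line → (1,3), t=1.2800
    cross y-line → (1,4), t=1.8360
    cross y-line → (1,5), t=2.9907 (wall)
  → r_3 = 2.9907
beam 4: φ=0°, α=165°
  d=(-0.9659,0.2588)  start (2,2)  tX=0.6626 tY=2.2796  stride 1/|dx|=1.0353 1/|dy|=3.8637
    cross x-line → (1,2), t=0.6626
    cross x-line → (0,2), t=1.6979 (wall)
  → r_4 = 1.6979
beam 5: φ=45°, α=210°
  d=(-0.8660,-0.5000)  start (2,2)  tX=0.7390 tY=0.8200  stride 1/|dx|=1.1547 1/|dy|=2.0000
    cross x-line → (1,2), t=0.7390
    cross y-line → (1,1), t=0.8200 (wall)
  → r_5 = 0.8200
beam 6: φ=90°, α=255°
  d=(-0.2588,-0.9659)  start (2,2)  tX=2.4728 tY=0.4245  stride 1/|dx|=3.8637 1/|dy|=1.0353
    cross y-line → (2,1), t=0.4245
    cross y-line → (2,0), t=1.4597 (wall)
  → r_6 = 1.4597
beam 7: φ=135°, α=300°
  d=(0.5000,-0.8660)  start (2,2)  tX=0.7200 tY=0.4734  stride 1/|dx|=2.0000 1/|dy|=1.1547
    cross y-line → (2,1), t=0.4734
    cross x-line → (3,1), t=0.7200
    cross y-line → (3,0), t=1.6281 (wall)
  → r_7 = 1.6281

ranges = [1.1800, 1.3909, 2.9907, 1.6979, 0.8200, 1.4597, 1.6281]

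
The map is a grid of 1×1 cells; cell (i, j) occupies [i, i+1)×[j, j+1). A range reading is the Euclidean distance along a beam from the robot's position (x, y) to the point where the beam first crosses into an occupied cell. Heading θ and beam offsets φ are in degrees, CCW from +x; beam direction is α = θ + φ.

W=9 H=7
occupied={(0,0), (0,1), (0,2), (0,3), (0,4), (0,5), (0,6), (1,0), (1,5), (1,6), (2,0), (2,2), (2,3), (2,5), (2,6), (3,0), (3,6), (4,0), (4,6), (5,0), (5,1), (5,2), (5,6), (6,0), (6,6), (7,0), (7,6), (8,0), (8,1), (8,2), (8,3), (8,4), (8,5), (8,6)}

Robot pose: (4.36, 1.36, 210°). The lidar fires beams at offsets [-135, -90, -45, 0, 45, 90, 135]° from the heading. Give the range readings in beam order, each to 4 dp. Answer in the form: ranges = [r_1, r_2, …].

beam 1: φ=-135°, α=75°
  direction (0.2588, 0.9659); cell (4,1); t to first gridline: x 2.4728, y 0.6626 (then +3.8637 / +1.0353)
    (4,2) via y @ 0.6626
    (4,3) via y @ 1.6979
    (5,3) via x @ 2.4728
    (5,4) via y @ 2.7331
    (5,5) via y @ 3.7684
    (5,6) via y @ 4.8037  # hit
  → r_1 = 4.8037
beam 2: φ=-90°, α=120°
  direction (-0.5000, 0.8660); cell (4,1); t to first gridline: x 0.7200, y 0.7390 (then +2.0000 / +1.1547)
    (3,1) via x @ 0.7200
    (3,2) via y @ 0.7390
    (3,3) via y @ 1.8937
    (2,3) via x @ 2.7200  # hit
  → r_2 = 2.7200
beam 3: φ=-45°, α=165°
  direction (-0.9659, 0.2588); cell (4,1); t to first gridline: x 0.3727, y 2.4728 (then +1.0353 / +3.8637)
    (3,1) via x @ 0.3727
    (2,1) via x @ 1.4080
    (1,1) via x @ 2.4433
    (1,2) via y @ 2.4728
    (0,2) via x @ 3.4785  # hit
  → r_3 = 3.4785
beam 4: φ=0°, α=210°
  direction (-0.8660, -0.5000); cell (4,1); t to first gridline: x 0.4157, y 0.7200 (then +1.1547 / +2.0000)
    (3,1) via x @ 0.4157
    (3,0) via y @ 0.7200  # hit
  → r_4 = 0.7200
beam 5: φ=45°, α=255°
  direction (-0.2588, -0.9659); cell (4,1); t to first gridline: x 1.3909, y 0.3727 (then +3.8637 / +1.0353)
    (4,0) via y @ 0.3727  # hit
  → r_5 = 0.3727
beam 6: φ=90°, α=300°
  direction (0.5000, -0.8660); cell (4,1); t to first gridline: x 1.2800, y 0.4157 (then +2.0000 / +1.1547)
    (4,0) via y @ 0.4157  # hit
  → r_6 = 0.4157
beam 7: φ=135°, α=345°
  direction (0.9659, -0.2588); cell (4,1); t to first gridline: x 0.6626, y 1.3909 (then +1.0353 / +3.8637)
    (5,1) via x @ 0.6626  # hit
  → r_7 = 0.6626

ranges = [4.8037, 2.7200, 3.4785, 0.7200, 0.3727, 0.4157, 0.6626]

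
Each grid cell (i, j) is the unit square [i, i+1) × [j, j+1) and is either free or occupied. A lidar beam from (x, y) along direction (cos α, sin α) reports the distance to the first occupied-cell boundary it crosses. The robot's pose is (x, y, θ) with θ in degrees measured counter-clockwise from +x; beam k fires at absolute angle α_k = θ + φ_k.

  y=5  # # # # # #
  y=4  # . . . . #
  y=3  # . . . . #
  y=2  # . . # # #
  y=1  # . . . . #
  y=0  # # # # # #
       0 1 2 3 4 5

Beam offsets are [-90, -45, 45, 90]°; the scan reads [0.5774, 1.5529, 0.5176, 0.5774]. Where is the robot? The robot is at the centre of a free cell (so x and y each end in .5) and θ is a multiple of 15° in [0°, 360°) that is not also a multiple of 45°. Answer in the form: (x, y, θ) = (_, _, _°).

(x, y, θ) = (3.5, 1.5, 30°)

Candidates: 14 free-cell centres × 16 headings = 224 poses. Raycast each; keep the one whose scan matches to 4 dp.
  (3.5, 4.5, 195°): beam 1 = 0.5176 ≠ 0.5774 ✗
  (2.5, 4.5, 120°): beam 1 = 1.0000 ≠ 0.5774 ✗
  (4.5, 4.5, 330°): beam 1 = 1.7321 ≠ 0.5774 ✗
  (1.5, 2.5, 300°): beam 3 = 1.5529 ≠ 0.5176 ✗
  …
  (3.5, 1.5, 30°): r_1=0.5774, r_2=1.5529, r_3=0.5176, r_4=0.5774 — all match ✓
No second candidate reproduces the full scan.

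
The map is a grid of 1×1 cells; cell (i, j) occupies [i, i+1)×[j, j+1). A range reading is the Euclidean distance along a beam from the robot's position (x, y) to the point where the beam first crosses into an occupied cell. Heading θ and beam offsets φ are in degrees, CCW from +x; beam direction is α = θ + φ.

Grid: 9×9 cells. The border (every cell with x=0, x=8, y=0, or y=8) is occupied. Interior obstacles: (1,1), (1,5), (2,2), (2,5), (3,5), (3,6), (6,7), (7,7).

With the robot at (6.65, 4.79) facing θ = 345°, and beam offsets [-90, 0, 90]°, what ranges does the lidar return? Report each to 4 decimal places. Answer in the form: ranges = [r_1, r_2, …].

ranges = [3.9237, 1.3976, 2.2880]

beam 1: φ=-90°, α=255°
  direction (-0.2588, -0.9659); cell (6,4); t to first gridline: x 2.5114, y 0.8179 (then +3.8637 / +1.0353)
    (6,3) via y @ 0.8179
    (6,2) via y @ 1.8531
    (5,2) via x @ 2.5114
    (5,1) via y @ 2.8884
    (5,0) via y @ 3.9237  # hit
  → r_1 = 3.9237
beam 2: φ=0°, α=345°
  direction (0.9659, -0.2588); cell (6,4); t to first gridline: x 0.3623, y 3.0523 (then +1.0353 / +3.8637)
    (7,4) via x @ 0.3623
    (8,4) via x @ 1.3976  # hit
  → r_2 = 1.3976
beam 3: φ=90°, α=75°
  direction (0.2588, 0.9659); cell (6,4); t to first gridline: x 1.3523, y 0.2174 (then +3.8637 / +1.0353)
    (6,5) via y @ 0.2174
    (6,6) via y @ 1.2527
    (7,6) via x @ 1.3523
    (7,7) via y @ 2.2880  # hit
  → r_3 = 2.2880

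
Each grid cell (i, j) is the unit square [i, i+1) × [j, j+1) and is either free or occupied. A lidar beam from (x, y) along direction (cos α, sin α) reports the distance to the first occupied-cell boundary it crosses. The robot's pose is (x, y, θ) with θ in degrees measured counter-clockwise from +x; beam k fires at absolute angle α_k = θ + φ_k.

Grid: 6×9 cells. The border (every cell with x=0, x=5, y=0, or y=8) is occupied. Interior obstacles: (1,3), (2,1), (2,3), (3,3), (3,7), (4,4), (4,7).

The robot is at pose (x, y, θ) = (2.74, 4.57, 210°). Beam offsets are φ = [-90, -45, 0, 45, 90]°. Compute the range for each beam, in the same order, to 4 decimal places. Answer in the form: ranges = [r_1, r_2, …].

ranges = [3.4800, 1.8014, 1.1400, 0.5901, 0.6582]

beam 1: φ=-90°, α=120°
  d=(-0.5000,0.8660)  start (2,4)  tX=1.4800 tY=0.4965  stride 1/|dx|=2.0000 1/|dy|=1.1547
    cross y-line → (2,5), t=0.4965
    cross x-line → (1,5), t=1.4800
    cross y-line → (1,6), t=1.6512
    cross y-line → (1,7), t=2.8059
    cross x-line → (0,7), t=3.4800 (wall)
  → r_1 = 3.4800
beam 2: φ=-45°, α=165°
  d=(-0.9659,0.2588)  start (2,4)  tX=0.7661 tY=1.6614  stride 1/|dx|=1.0353 1/|dy|=3.8637
    cross x-line → (1,4), t=0.7661
    cross y-line → (1,5), t=1.6614
    cross x-line → (0,5), t=1.8014 (wall)
  → r_2 = 1.8014
beam 3: φ=0°, α=210°
  d=(-0.8660,-0.5000)  start (2,4)  tX=0.8545 tY=1.1400  stride 1/|dx|=1.1547 1/|dy|=2.0000
    cross x-line → (1,4), t=0.8545
    cross y-line → (1,3), t=1.1400 (wall)
  → r_3 = 1.1400
beam 4: φ=45°, α=255°
  d=(-0.2588,-0.9659)  start (2,4)  tX=2.8591 tY=0.5901  stride 1/|dx|=3.8637 1/|dy|=1.0353
    cross y-line → (2,3), t=0.5901 (wall)
  → r_4 = 0.5901
beam 5: φ=90°, α=300°
  d=(0.5000,-0.8660)  start (2,4)  tX=0.5200 tY=0.6582  stride 1/|dx|=2.0000 1/|dy|=1.1547
    cross x-line → (3,4), t=0.5200
    cross y-line → (3,3), t=0.6582 (wall)
  → r_5 = 0.6582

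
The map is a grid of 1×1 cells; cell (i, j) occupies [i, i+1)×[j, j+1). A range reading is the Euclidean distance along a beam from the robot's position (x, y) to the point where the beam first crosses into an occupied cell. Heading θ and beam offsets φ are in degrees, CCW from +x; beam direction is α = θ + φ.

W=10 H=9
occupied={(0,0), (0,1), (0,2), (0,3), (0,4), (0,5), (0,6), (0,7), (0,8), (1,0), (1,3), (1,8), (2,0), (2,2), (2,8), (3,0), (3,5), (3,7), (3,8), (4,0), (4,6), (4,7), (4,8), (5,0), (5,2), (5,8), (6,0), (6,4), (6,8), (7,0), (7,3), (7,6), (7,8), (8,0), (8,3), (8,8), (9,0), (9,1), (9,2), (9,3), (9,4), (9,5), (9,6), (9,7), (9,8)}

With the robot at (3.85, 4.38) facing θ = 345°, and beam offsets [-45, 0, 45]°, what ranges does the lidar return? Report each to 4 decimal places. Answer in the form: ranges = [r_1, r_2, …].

ranges = [2.3000, 3.2611, 3.6373]

beam 1: φ=-45°, α=300°
  dir = (cos 300°, sin 300°) = (0.5000, -0.8660); from cell (3,4)
  next x-line at t=0.3000, next y-line at t=0.4388; Δt_x=2.0000, Δt_y=1.1547
    x: enter (4,4) at t=0.3000
    y: enter (4,3) at t=0.4388
    y: enter (4,2) at t=1.5935
    x: enter (5,2) at t=2.3000 ← occupied
  → r_1 = 2.3000
beam 2: φ=0°, α=345°
  dir = (cos 345°, sin 345°) = (0.9659, -0.2588); from cell (3,4)
  next x-line at t=0.1553, next y-line at t=1.4682; Δt_x=1.0353, Δt_y=3.8637
    x: enter (4,4) at t=0.1553
    x: enter (5,4) at t=1.1906
    y: enter (5,3) at t=1.4682
    x: enter (6,3) at t=2.2258
    x: enter (7,3) at t=3.2611 ← occupied
  → r_2 = 3.2611
beam 3: φ=45°, α=30°
  dir = (cos 30°, sin 30°) = (0.8660, 0.5000); from cell (3,4)
  next x-line at t=0.1732, next y-line at t=1.2400; Δt_x=1.1547, Δt_y=2.0000
    x: enter (4,4) at t=0.1732
    y: enter (4,5) at t=1.2400
    x: enter (5,5) at t=1.3279
    x: enter (6,5) at t=2.4826
    y: enter (6,6) at t=3.2400
    x: enter (7,6) at t=3.6373 ← occupied
  → r_3 = 3.6373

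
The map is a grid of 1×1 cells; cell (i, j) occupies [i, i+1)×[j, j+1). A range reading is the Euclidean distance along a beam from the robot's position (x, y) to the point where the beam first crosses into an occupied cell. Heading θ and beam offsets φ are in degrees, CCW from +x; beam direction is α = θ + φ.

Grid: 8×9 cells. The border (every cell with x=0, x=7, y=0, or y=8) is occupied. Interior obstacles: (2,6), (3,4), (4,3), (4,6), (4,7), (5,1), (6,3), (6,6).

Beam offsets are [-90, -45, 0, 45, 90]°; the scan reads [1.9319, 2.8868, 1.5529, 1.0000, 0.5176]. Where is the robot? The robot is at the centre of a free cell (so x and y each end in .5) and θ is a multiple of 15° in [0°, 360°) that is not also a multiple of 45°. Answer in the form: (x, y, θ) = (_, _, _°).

(x, y, θ) = (6.5, 5.5, 255°)

The pose lattice has 34·16 = 544 candidates. Test each by forward raycasting.
  (1.5, 4.5, 240°): beam 1 = 0.5774 ≠ 1.9319 ✗
  (6.5, 2.5, 30°): beam 1 = 1.0000 ≠ 1.9319 ✗
  (2.5, 3.5, 255°): beam 1 = 1.5529 ≠ 1.9319 ✗
  (6.5, 5.5, 210°): beam 1 = 0.5774 ≠ 1.9319 ✗
  …
  (6.5, 5.5, 255°): r_1=1.9319, r_2=2.8868, r_3=1.5529, r_4=1.0000, r_5=0.5176 — all match ✓
Unique over the lattice → pose = (6.5, 5.5, 255°).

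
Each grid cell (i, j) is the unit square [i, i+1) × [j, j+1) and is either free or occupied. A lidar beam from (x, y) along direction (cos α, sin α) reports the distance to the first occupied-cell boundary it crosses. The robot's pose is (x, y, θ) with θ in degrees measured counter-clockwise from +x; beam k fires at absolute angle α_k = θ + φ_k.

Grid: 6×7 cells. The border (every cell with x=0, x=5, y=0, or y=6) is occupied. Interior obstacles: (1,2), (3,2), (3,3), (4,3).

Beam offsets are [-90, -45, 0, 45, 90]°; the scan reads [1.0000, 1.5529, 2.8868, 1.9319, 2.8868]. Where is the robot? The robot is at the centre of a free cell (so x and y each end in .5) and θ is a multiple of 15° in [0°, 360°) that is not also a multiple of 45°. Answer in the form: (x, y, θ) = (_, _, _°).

(x, y, θ) = (2.5, 5.5, 240°)

Enumerate (i+0.5, j+0.5, θ) over the 16 free cells and 16 admissible headings. For each, cast all 5 beams and compare to the given ranges.
  (1.5, 5.5, 330°): beam 2 = 4.6587 ≠ 1.5529 ✗
  (4.5, 4.5, 30°): beam 1 = 0.5774 ≠ 1.0000 ✗
  (2.5, 4.5, 195°): beam 1 = 1.5529 ≠ 1.0000 ✗
  (1.5, 1.5, 60°): beam 2 = 1.9319 ≠ 1.5529 ✗
  …
  (2.5, 5.5, 240°): r_1=1.0000, r_2=1.5529, r_3=2.8868, r_4=1.9319, r_5=2.8868 — all match ✓
No second candidate reproduces the full scan.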